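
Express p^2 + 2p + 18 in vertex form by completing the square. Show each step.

p^2 + 2p + 18
= p^2 + 2p + 1 − 1 + 18    [add and subtract 1]
= (p + 1)^2 − 1 + 18    [perfect-square identity]
= (p + 1)^2 + 17    [combine constants]

(p + 1)^2 + 17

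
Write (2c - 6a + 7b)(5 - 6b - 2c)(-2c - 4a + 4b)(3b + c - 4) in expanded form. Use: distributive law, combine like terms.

-234bc^2 - 52c^3 + 80c^2 - 520abc + 52ac^2 - 80ac + 130b^2c + 120bc + 88b^2c^2 + 60bc^3 + 552ab^2c + 56abc^2 - 228b^3c + 8c^4 - 8ac^3 + 936a^2b + 312a^2c - 480a^2 - 2028ab^2 + 1040ab - 432a^2b^2 - 288a^2bc + 936ab^3 - 48a^2c^2 + 1092b^3 - 560b^2 - 504b^4

(2c - 6a + 7b)(5 - 6b - 2c)(-2c - 4a + 4b)(3b + c - 4)
= (10c - 12bc - 4c^2 - 30a + 36ab + 12ac + 35b - 42b^2 - 14bc)(-2c - 4a + 4b)(3b + c - 4)    [distributive law]
= (10c - 26bc - 4c^2 - 30a + 36ab + 12ac + 35b - 42b^2)(-2c - 4a + 4b)(3b + c - 4)    [combine like terms]
= (-20c^2 - 40ac + 40bc + 52bc^2 + 104abc - 104b^2c + 8c^3 + 16ac^2 - 16bc^2 + 60ac + 120a^2 - 120ab - 72abc - 144a^2b + 144ab^2 - 24ac^2 - 48a^2c + 48abc - 70bc - 140ab + 140b^2 + 84b^2c + 168ab^2 - 168b^3)(3b + c - 4)    [distributive law]
= (-20c^2 + 20ac - 30bc + 36bc^2 + 80abc - 20b^2c + 8c^3 - 8ac^2 + 120a^2 - 260ab - 144a^2b + 312ab^2 - 48a^2c + 140b^2 - 168b^3)(3b + c - 4)    [combine like terms]
= -60bc^2 - 20c^3 + 80c^2 + 60abc + 20ac^2 - 80ac - 90b^2c - 30bc^2 + 120bc + 108b^2c^2 + 36bc^3 - 144bc^2 + 240ab^2c + 80abc^2 - 320abc - 60b^3c - 20b^2c^2 + 80b^2c + 24bc^3 + 8c^4 - 32c^3 - 24abc^2 - 8ac^3 + 32ac^2 + 360a^2b + 120a^2c - 480a^2 - 780ab^2 - 260abc + 1040ab - 432a^2b^2 - 144a^2bc + 576a^2b + 936ab^3 + 312ab^2c - 1248ab^2 - 144a^2bc - 48a^2c^2 + 192a^2c + 420b^3 + 140b^2c - 560b^2 - 504b^4 - 168b^3c + 672b^3    [distributive law]
= -234bc^2 - 52c^3 + 80c^2 - 520abc + 52ac^2 - 80ac + 130b^2c + 120bc + 88b^2c^2 + 60bc^3 + 552ab^2c + 56abc^2 - 228b^3c + 8c^4 - 8ac^3 + 936a^2b + 312a^2c - 480a^2 - 2028ab^2 + 1040ab - 432a^2b^2 - 288a^2bc + 936ab^3 - 48a^2c^2 + 1092b^3 - 560b^2 - 504b^4    [combine like terms]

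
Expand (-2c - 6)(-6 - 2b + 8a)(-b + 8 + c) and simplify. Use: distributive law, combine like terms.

32bc + 132c + 12c² - 4b²c + 4bc² + 16abc - 176ac - 16ac² + 60b + 288 - 12b² + 48ab - 384a

(-2c - 6)(-6 - 2b + 8a)(-b + 8 + c)
= (12c + 4bc - 16ac + 36 + 12b - 48a)(-b + 8 + c)    [distributive law]
= -12bc + 96c + 12c² - 4b²c + 32bc + 4bc² + 16abc - 128ac - 16ac² - 36b + 288 + 36c - 12b² + 96b + 12bc + 48ab - 384a - 48ac    [distributive law]
= 32bc + 132c + 12c² - 4b²c + 4bc² + 16abc - 176ac - 16ac² + 60b + 288 - 12b² + 48ab - 384a    [combine like terms]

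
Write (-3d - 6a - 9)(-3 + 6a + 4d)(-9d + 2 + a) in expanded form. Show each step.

(-3d - 6a - 9)(-3 + 6a + 4d)(-9d + 2 + a)
= (9d - 18ad - 12d^2 + 18a - 36a^2 - 24ad + 27 - 54a - 36d)(-9d + 2 + a)    [distributive law]
= (-27d - 42ad - 12d^2 - 36a - 36a^2 + 27)(-9d + 2 + a)    [combine like terms]
= 243d^2 - 54d - 27ad + 378ad^2 - 84ad - 42a^2d + 108d^3 - 24d^2 - 12ad^2 + 324ad - 72a - 36a^2 + 324a^2d - 72a^2 - 36a^3 - 243d + 54 + 27a    [distributive law]
= 219d^2 - 297d + 213ad + 366ad^2 + 282a^2d + 108d^3 - 45a - 108a^2 - 36a^3 + 54    [combine like terms]

219d^2 - 297d + 213ad + 366ad^2 + 282a^2d + 108d^3 - 45a - 108a^2 - 36a^3 + 54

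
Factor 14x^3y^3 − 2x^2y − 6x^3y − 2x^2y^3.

2x^2y(7xy^2 − 1 − 3x − y^2)

14x^3y^3 − 2x^2y − 6x^3y − 2x^2y^3
= 2(7x^3y^3 − x^2y − 3x^3y − x^2y^3)    [factor out 2]
= 2x^2y(7xy^2 − 1 − 3x − y^2)    [factor out x^2y]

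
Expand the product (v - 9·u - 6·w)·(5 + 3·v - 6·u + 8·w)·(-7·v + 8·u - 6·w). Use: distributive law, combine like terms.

(v - 9·u - 6·w)·(5 + 3·v - 6·u + 8·w)·(-7·v + 8·u - 6·w)
= (5·v + 3·v² - 6·u·v + 8·v·w - 45·u - 27·u·v + 54·u² - 72·u·w - 30·w - 18·v·w + 36·u·w - 48·w²)·(-7·v + 8·u - 6·w)    [distributive law]
= (5·v + 3·v² - 33·u·v - 10·v·w - 45·u + 54·u² - 36·u·w - 30·w - 48·w²)·(-7·v + 8·u - 6·w)    [combine like terms]
= -35·v² + 40·u·v - 30·v·w - 21·v³ + 24·u·v² - 18·v²·w + 231·u·v² - 264·u²·v + 198·u·v·w + 70·v²·w - 80·u·v·w + 60·v·w² + 315·u·v - 360·u² + 270·u·w - 378·u²·v + 432·u³ - 324·u²·w + 252·u·v·w - 288·u²·w + 216·u·w² + 210·v·w - 240·u·w + 180·w² + 336·v·w² - 384·u·w² + 288·w³    [distributive law]
= -35·v² + 355·u·v + 180·v·w - 21·v³ + 255·u·v² + 52·v²·w - 642·u²·v + 370·u·v·w + 396·v·w² - 360·u² + 30·u·w + 432·u³ - 612·u²·w - 168·u·w² + 180·w² + 288·w³    [combine like terms]

-35·v² + 355·u·v + 180·v·w - 21·v³ + 255·u·v² + 52·v²·w - 642·u²·v + 370·u·v·w + 396·v·w² - 360·u² + 30·u·w + 432·u³ - 612·u²·w - 168·u·w² + 180·w² + 288·w³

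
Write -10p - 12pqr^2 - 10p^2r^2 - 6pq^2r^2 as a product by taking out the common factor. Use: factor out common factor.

2p(-5 - 6qr^2 - 5pr^2 - 3q^2r^2)

-10p - 12pqr^2 - 10p^2r^2 - 6pq^2r^2
= 2(-5p - 6pqr^2 - 5p^2r^2 - 3pq^2r^2)    [factor out 2]
= 2p(-5 - 6qr^2 - 5pr^2 - 3q^2r^2)    [factor out p]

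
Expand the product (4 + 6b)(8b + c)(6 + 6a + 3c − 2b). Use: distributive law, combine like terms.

192b + 192ab + 124bc + 224b² + 24c + 24ac + 12c² + 288ab² + 132b²c − 96b³ + 36abc + 18bc²

(4 + 6b)(8b + c)(6 + 6a + 3c − 2b)
= (32b + 4c + 48b² + 6bc)(6 + 6a + 3c − 2b)    [distributive law]
= 192b + 192ab + 96bc − 64b² + 24c + 24ac + 12c² − 8bc + 288b² + 288ab² + 144b²c − 96b³ + 36bc + 36abc + 18bc² − 12b²c    [distributive law]
= 192b + 192ab + 124bc + 224b² + 24c + 24ac + 12c² + 288ab² + 132b²c − 96b³ + 36abc + 18bc²    [combine like terms]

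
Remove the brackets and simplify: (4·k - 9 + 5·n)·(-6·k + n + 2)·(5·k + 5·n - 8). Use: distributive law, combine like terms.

(4·k - 9 + 5·n)·(-6·k + n + 2)·(5·k + 5·n - 8)
= (-24·k² + 4·k·n + 8·k + 54·k - 9·n - 18 - 30·k·n + 5·n² + 10·n)·(5·k + 5·n - 8)    [distributive law]
= (-24·k² - 26·k·n + 62·k + n - 18 + 5·n²)·(5·k + 5·n - 8)    [combine like terms]
= -120·k³ - 120·k²·n + 192·k² - 130·k²·n - 130·k·n² + 208·k·n + 310·k² + 310·k·n - 496·k + 5·k·n + 5·n² - 8·n - 90·k - 90·n + 144 + 25·k·n² + 25·n³ - 40·n²    [distributive law]
= -120·k³ - 250·k²·n + 502·k² - 105·k·n² + 523·k·n - 586·k - 35·n² - 98·n + 144 + 25·n³    [combine like terms]

-120·k³ - 250·k²·n + 502·k² - 105·k·n² + 523·k·n - 586·k - 35·n² - 98·n + 144 + 25·n³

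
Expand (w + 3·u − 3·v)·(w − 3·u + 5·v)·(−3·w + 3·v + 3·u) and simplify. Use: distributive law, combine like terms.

(w + 3·u − 3·v)·(w − 3·u + 5·v)·(−3·w + 3·v + 3·u)
= (w² − 3·u·w + 5·v·w + 3·u·w − 9·u² + 15·u·v − 3·v·w + 9·u·v − 15·v²)·(−3·w + 3·v + 3·u)    [distributive law]
= (w² + 2·v·w − 9·u² + 24·u·v − 15·v²)·(−3·w + 3·v + 3·u)    [combine like terms]
= −3·w³ + 3·v·w² + 3·u·w² − 6·v·w² + 6·v²·w + 6·u·v·w + 27·u²·w − 27·u²·v − 27·u³ − 72·u·v·w + 72·u·v² + 72·u²·v + 45·v²·w − 45·v³ − 45·u·v²    [distributive law]
= −3·w³ − 3·v·w² + 3·u·w² + 51·v²·w − 66·u·v·w + 27·u²·w + 45·u²·v − 27·u³ + 27·u·v² − 45·v³    [combine like terms]

−3·w³ − 3·v·w² + 3·u·w² + 51·v²·w − 66·u·v·w + 27·u²·w + 45·u²·v − 27·u³ + 27·u·v² − 45·v³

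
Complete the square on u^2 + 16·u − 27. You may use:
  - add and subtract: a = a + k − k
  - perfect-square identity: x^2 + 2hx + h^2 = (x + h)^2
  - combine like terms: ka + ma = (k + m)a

(u + 8)^2 − 91

u^2 + 16·u − 27
= u^2 + 16·u + 64 − 64 − 27    [add and subtract 64]
= (u + 8)^2 − 64 − 27    [perfect-square identity]
= (u + 8)^2 − 91    [combine constants]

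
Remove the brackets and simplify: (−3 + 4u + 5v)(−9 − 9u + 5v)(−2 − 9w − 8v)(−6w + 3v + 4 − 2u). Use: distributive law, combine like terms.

−648w − 546v − 216 + 180u + 1458w^2 + 2007vw + 702uw + 1432v^2 + 734uv + 252u^2 − 486uw^2 − 669uvw + 702u^2w + 306uv^2 + 1124u^2v − 3240vw^2 − 1860v^2w + 490v^3 − 144u^3 − 1944u^2w^2 − 1206u^2vw − 648u^3w + 464u^2v^2 − 576u^3v − 1350uvw^2 − 75uv^2w + 1000uv^3 + 1350v^2w^2 + 525v^3w − 600v^4

(−3 + 4u + 5v)(−9 − 9u + 5v)(−2 − 9w − 8v)(−6w + 3v + 4 − 2u)
= (27 + 27u − 15v − 36u − 36u^2 + 20uv − 45v − 45uv + 25v^2)(−2 − 9w − 8v)(−6w + 3v + 4 − 2u)    [distributive law]
= (27 − 9u − 60v − 36u^2 − 25uv + 25v^2)(−2 − 9w − 8v)(−6w + 3v + 4 − 2u)    [combine like terms]
= (−54 − 243w − 216v + 18u + 81uw + 72uv + 120v + 540vw + 480v^2 + 72u^2 + 324u^2w + 288u^2v + 50uv + 225uvw + 200uv^2 − 50v^2 − 225v^2w − 200v^3)(−6w + 3v + 4 − 2u)    [distributive law]
= (−54 − 243w − 96v + 18u + 81uw + 122uv + 540vw + 430v^2 + 72u^2 + 324u^2w + 288u^2v + 225uvw + 200uv^2 − 225v^2w − 200v^3)(−6w + 3v + 4 − 2u)    [combine like terms]
= 324w − 162v − 216 + 108u + 1458w^2 − 729vw − 972w + 486uw + 576vw − 288v^2 − 384v + 192uv − 108uw + 54uv + 72u − 36u^2 − 486uw^2 + 243uvw + 324uw − 162u^2w − 732uvw + 366uv^2 + 488uv − 244u^2v − 3240vw^2 + 1620v^2w + 2160vw − 1080uvw − 2580v^2w + 1290v^3 + 1720v^2 − 860uv^2 − 432u^2w + 216u^2v + 288u^2 − 144u^3 − 1944u^2w^2 + 972u^2vw + 1296u^2w − 648u^3w − 1728u^2vw + 864u^2v^2 + 1152u^2v − 576u^3v − 1350uvw^2 + 675uv^2w + 900uvw − 450u^2vw − 1200uv^2w + 600uv^3 + 800uv^2 − 400u^2v^2 + 1350v^2w^2 − 675v^3w − 900v^2w + 450uv^2w + 1200v^3w − 600v^4 − 800v^3 + 400uv^3    [distributive law]
= −648w − 546v − 216 + 180u + 1458w^2 + 2007vw + 702uw + 1432v^2 + 734uv + 252u^2 − 486uw^2 − 669uvw + 702u^2w + 306uv^2 + 1124u^2v − 3240vw^2 − 1860v^2w + 490v^3 − 144u^3 − 1944u^2w^2 − 1206u^2vw − 648u^3w + 464u^2v^2 − 576u^3v − 1350uvw^2 − 75uv^2w + 1000uv^3 + 1350v^2w^2 + 525v^3w − 600v^4    [combine like terms]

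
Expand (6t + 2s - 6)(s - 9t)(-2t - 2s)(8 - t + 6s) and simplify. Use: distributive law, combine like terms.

(6t + 2s - 6)(s - 9t)(-2t - 2s)(8 - t + 6s)
= (6st - 54t^2 + 2s^2 - 18st - 6s + 54t)(-2t - 2s)(8 - t + 6s)    [distributive law]
= (-12st - 54t^2 + 2s^2 - 6s + 54t)(-2t - 2s)(8 - t + 6s)    [combine like terms]
= (24st^2 + 24s^2t + 108t^3 + 108st^2 - 4s^2t - 4s^3 + 12st + 12s^2 - 108t^2 - 108st)(8 - t + 6s)    [distributive law]
= (132st^2 + 20s^2t + 108t^3 - 4s^3 - 96st + 12s^2 - 108t^2)(8 - t + 6s)    [combine like terms]
= 1056st^2 - 132st^3 + 792s^2t^2 + 160s^2t - 20s^2t^2 + 120s^3t + 864t^3 - 108t^4 + 648st^3 - 32s^3 + 4s^3t - 24s^4 - 768st + 96st^2 - 576s^2t + 96s^2 - 12s^2t + 72s^3 - 864t^2 + 108t^3 - 648st^2    [distributive law]
= 504st^2 + 516st^3 + 772s^2t^2 - 428s^2t + 124s^3t + 972t^3 - 108t^4 + 40s^3 - 24s^4 - 768st + 96s^2 - 864t^2    [combine like terms]

504st^2 + 516st^3 + 772s^2t^2 - 428s^2t + 124s^3t + 972t^3 - 108t^4 + 40s^3 - 24s^4 - 768st + 96s^2 - 864t^2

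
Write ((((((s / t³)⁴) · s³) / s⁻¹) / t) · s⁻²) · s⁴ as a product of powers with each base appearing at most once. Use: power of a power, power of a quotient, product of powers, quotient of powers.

((((((s / t³)⁴) · s³) / s⁻¹) / t) · s⁻²) · s⁴
= ((((((s⁴) / ((t³)⁴)) · s³) / s⁻¹) / t) · s⁻²) · s⁴    [power of a quotient]
= (((((s⁴ / t¹²) · s³) / s⁻¹) / t) · s⁻²) · s⁴    [power of a power]
= s¹⁰·t⁻¹³    [quotient of powers; product of powers]

s¹⁰·t⁻¹³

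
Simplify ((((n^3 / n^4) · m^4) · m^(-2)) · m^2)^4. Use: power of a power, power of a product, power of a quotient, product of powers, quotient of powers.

m^16n^(-4)

((((n^3 / n^4) · m^4) · m^(-2)) · m^2)^4
= ((((n^3 / n^4) · m^4) · m^(-2))^4) · ((m^2)^4)    [power of a product]
= ((((n^3 / n^4) · m^4)^4) · ((m^(-2))^4)) · ((m^2)^4)    [power of a product]
= ((((n^3 / n^4)^4) · ((m^4)^4)) · ((m^(-2))^4)) · ((m^2)^4)    [power of a product]
= (((((n^3)^4) / ((n^4)^4)) · ((m^4)^4)) · ((m^(-2))^4)) · ((m^2)^4)    [power of a quotient]
= (((n^12 / ((n^4)^4)) · ((m^4)^4)) · ((m^(-2))^4)) · ((m^2)^4)    [power of a power]
= (((n^12 / n^16) · ((m^4)^4)) · ((m^(-2))^4)) · ((m^2)^4)    [power of a power]
= ((n^(-4) · ((m^4)^4)) · ((m^(-2))^4)) · ((m^2)^4)    [quotient of powers]
= ((n^(-4) · m^16) · ((m^(-2))^4)) · ((m^2)^4)    [power of a power]
= ((n^(-4) · m^16) · m^(-8)) · ((m^2)^4)    [power of a power]
= ((n^(-4) · m^16) · m^(-8)) · m^8    [power of a power]
= m^16n^(-4)    [product of powers]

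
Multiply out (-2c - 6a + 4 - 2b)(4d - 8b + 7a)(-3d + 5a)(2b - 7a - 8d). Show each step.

(-2c - 6a + 4 - 2b)(4d - 8b + 7a)(-3d + 5a)(2b - 7a - 8d)
= (-8cd + 16bc - 14ac - 24ad + 48ab - 42a² + 16d - 32b + 28a - 8bd + 16b² - 14ab)(-3d + 5a)(2b - 7a - 8d)    [distributive law]
= (-8cd + 16bc - 14ac - 24ad + 34ab - 42a² + 16d - 32b + 28a - 8bd + 16b²)(-3d + 5a)(2b - 7a - 8d)    [combine like terms]
= (24cd² - 40acd - 48bcd + 80abc + 42acd - 70a²c + 72ad² - 120a²d - 102abd + 170a²b + 126a²d - 210a³ - 48d² + 80ad + 96bd - 160ab - 84ad + 140a² + 24bd² - 40abd - 48b²d + 80ab²)(2b - 7a - 8d)    [distributive law]
= (24cd² + 2acd - 48bcd + 80abc - 70a²c + 72ad² + 6a²d - 142abd + 170a²b - 210a³ - 48d² - 4ad + 96bd - 160ab + 140a² + 24bd² - 48b²d + 80ab²)(2b - 7a - 8d)    [combine like terms]
= 48bcd² - 168acd² - 192cd³ + 4abcd - 14a²cd - 16acd² - 96b²cd + 336abcd + 384bcd² + 160ab²c - 560a²bc - 640abcd - 140a²bc + 490a³c + 560a²cd + 144abd² - 504a²d² - 576ad³ + 12a²bd - 42a³d - 48a²d² - 284ab²d + 994a²bd + 1136abd² + 340a²b² - 1190a³b - 1360a²bd - 420a³b + 1470a⁴ + 1680a³d - 96bd² + 336ad² + 384d³ - 8abd + 28a²d + 32ad² + 192b²d - 672abd - 768bd² - 320ab² + 1120a²b + 1280abd + 280a²b - 980a³ - 1120a²d + 48b²d² - 168abd² - 192bd³ - 96b³d + 336ab²d + 384b²d² + 160ab³ - 560a²b² - 640ab²d    [distributive law]
= 432bcd² - 184acd² - 192cd³ - 300abcd + 546a²cd - 96b²cd + 160ab²c - 700a²bc + 490a³c + 1112abd² - 552a²d² - 576ad³ - 354a²bd + 1638a³d - 588ab²d - 220a²b² - 1610a³b + 1470a⁴ - 864bd² + 368ad² + 384d³ + 600abd - 1092a²d + 192b²d - 320ab² + 1400a²b - 980a³ + 432b²d² - 192bd³ - 96b³d + 160ab³    [combine like terms]

432bcd² - 184acd² - 192cd³ - 300abcd + 546a²cd - 96b²cd + 160ab²c - 700a²bc + 490a³c + 1112abd² - 552a²d² - 576ad³ - 354a²bd + 1638a³d - 588ab²d - 220a²b² - 1610a³b + 1470a⁴ - 864bd² + 368ad² + 384d³ + 600abd - 1092a²d + 192b²d - 320ab² + 1400a²b - 980a³ + 432b²d² - 192bd³ - 96b³d + 160ab³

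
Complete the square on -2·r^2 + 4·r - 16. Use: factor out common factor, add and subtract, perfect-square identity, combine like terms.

-2·r^2 + 4·r - 16
= -2(r^2 - 2·r) - 16    [factor out -2 from the r-terms]
= -2(r^2 - 2·r + 1 - 1) - 16    [add and subtract 1 inside the bracket]
= -2(r - 1)^2 + 2 - 16    [perfect-square identity]
= -2(r - 1)^2 - 14    [combine constants]

-2(r - 1)^2 - 14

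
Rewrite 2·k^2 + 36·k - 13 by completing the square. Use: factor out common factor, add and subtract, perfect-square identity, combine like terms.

2·k^2 + 36·k - 13
= 2(k^2 + 18·k) - 13    [factor out 2 from the k-terms]
= 2(k^2 + 18·k + 81 - 81) - 13    [add and subtract 81 inside the bracket]
= 2(k + 9)^2 - 162 - 13    [perfect-square identity]
= 2(k + 9)^2 - 175    [combine constants]

2(k + 9)^2 - 175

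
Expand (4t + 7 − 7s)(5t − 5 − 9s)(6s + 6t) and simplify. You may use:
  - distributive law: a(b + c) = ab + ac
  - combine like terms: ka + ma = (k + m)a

−306st^2 + 120t^3 − 78st + 90t^2 − 48s^2t − 210s − 210t − 168s^2 + 378s^3

(4t + 7 − 7s)(5t − 5 − 9s)(6s + 6t)
= (20t^2 − 20t − 36st + 35t − 35 − 63s − 35st + 35s + 63s^2)(6s + 6t)    [distributive law]
= (20t^2 + 15t − 71st − 35 − 28s + 63s^2)(6s + 6t)    [combine like terms]
= 120st^2 + 120t^3 + 90st + 90t^2 − 426s^2t − 426st^2 − 210s − 210t − 168s^2 − 168st + 378s^3 + 378s^2t    [distributive law]
= −306st^2 + 120t^3 − 78st + 90t^2 − 48s^2t − 210s − 210t − 168s^2 + 378s^3    [combine like terms]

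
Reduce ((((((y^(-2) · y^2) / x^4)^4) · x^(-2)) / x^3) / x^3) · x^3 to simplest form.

((((((y^(-2) · y^2) / x^4)^4) · x^(-2)) / x^3) / x^3) · x^3
= ((((((y^(-2) · y^2)^4) / ((x^4)^4)) · x^(-2)) / x^3) / x^3) · x^3    [power of a quotient]
= (((((((y^(-2))^4) · ((y^2)^4)) / ((x^4)^4)) · x^(-2)) / x^3) / x^3) · x^3    [power of a product]
= (((((y^(-8) · ((y^2)^4)) / ((x^4)^4)) · x^(-2)) / x^3) / x^3) · x^3    [power of a power]
= (((((y^(-8) · y^8) / ((x^4)^4)) · x^(-2)) / x^3) / x^3) · x^3    [power of a power]
= ((((y^0 / ((x^4)^4)) · x^(-2)) / x^3) / x^3) · x^3    [product of powers]
= ((((y^0 / x^16) · x^(-2)) / x^3) / x^3) · x^3    [power of a power]
= x^(-21)    [quotient of powers; product of powers]

x^(-21)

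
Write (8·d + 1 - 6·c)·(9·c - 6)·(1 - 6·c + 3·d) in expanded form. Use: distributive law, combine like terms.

(8·d + 1 - 6·c)·(9·c - 6)·(1 - 6·c + 3·d)
= (72·c·d - 48·d + 9·c - 6 - 54·c^2 + 36·c)·(1 - 6·c + 3·d)    [distributive law]
= (72·c·d - 48·d + 45·c - 6 - 54·c^2)·(1 - 6·c + 3·d)    [combine like terms]
= 72·c·d - 432·c^2·d + 216·c·d^2 - 48·d + 288·c·d - 144·d^2 + 45·c - 270·c^2 + 135·c·d - 6 + 36·c - 18·d - 54·c^2 + 324·c^3 - 162·c^2·d    [distributive law]
= 495·c·d - 594·c^2·d + 216·c·d^2 - 66·d - 144·d^2 + 81·c - 324·c^2 - 6 + 324·c^3    [combine like terms]

495·c·d - 594·c^2·d + 216·c·d^2 - 66·d - 144·d^2 + 81·c - 324·c^2 - 6 + 324·c^3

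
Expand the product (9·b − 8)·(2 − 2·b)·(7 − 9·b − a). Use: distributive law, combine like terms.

(9·b − 8)·(2 − 2·b)·(7 − 9·b − a)
= (18·b − 18·b² − 16 + 16·b)·(7 − 9·b − a)    [distributive law]
= (34·b − 18·b² − 16)·(7 − 9·b − a)    [combine like terms]
= 238·b − 306·b² − 34·a·b − 126·b² + 162·b³ + 18·a·b² − 112 + 144·b + 16·a    [distributive law]
= 382·b − 432·b² − 34·a·b + 162·b³ + 18·a·b² − 112 + 16·a    [combine like terms]

382·b − 432·b² − 34·a·b + 162·b³ + 18·a·b² − 112 + 16·a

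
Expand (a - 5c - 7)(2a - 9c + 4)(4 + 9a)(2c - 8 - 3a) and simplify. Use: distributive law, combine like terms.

(a - 5c - 7)(2a - 9c + 4)(4 + 9a)(2c - 8 - 3a)
= (2a^2 - 9ac + 4a - 10ac + 45c^2 - 20c - 14a + 63c - 28)(4 + 9a)(2c - 8 - 3a)    [distributive law]
= (2a^2 - 19ac - 10a + 45c^2 + 43c - 28)(4 + 9a)(2c - 8 - 3a)    [combine like terms]
= (8a^2 + 18a^3 - 76ac - 171a^2c - 40a - 90a^2 + 180c^2 + 405ac^2 + 172c + 387ac - 112 - 252a)(2c - 8 - 3a)    [distributive law]
= (-82a^2 + 18a^3 + 311ac - 171a^2c - 292a + 180c^2 + 405ac^2 + 172c - 112)(2c - 8 - 3a)    [combine like terms]
= -164a^2c + 656a^2 + 246a^3 + 36a^3c - 144a^3 - 54a^4 + 622ac^2 - 2488ac - 933a^2c - 342a^2c^2 + 1368a^2c + 513a^3c - 584ac + 2336a + 876a^2 + 360c^3 - 1440c^2 - 540ac^2 + 810ac^3 - 3240ac^2 - 1215a^2c^2 + 344c^2 - 1376c - 516ac - 224c + 896 + 336a    [distributive law]
= 271a^2c + 1532a^2 + 102a^3 + 549a^3c - 54a^4 - 3158ac^2 - 3588ac - 1557a^2c^2 + 2672a + 360c^3 - 1096c^2 + 810ac^3 - 1600c + 896    [combine like terms]

271a^2c + 1532a^2 + 102a^3 + 549a^3c - 54a^4 - 3158ac^2 - 3588ac - 1557a^2c^2 + 2672a + 360c^3 - 1096c^2 + 810ac^3 - 1600c + 896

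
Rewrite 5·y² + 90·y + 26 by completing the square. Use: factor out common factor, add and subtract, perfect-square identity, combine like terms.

5(y + 9)² − 379

5·y² + 90·y + 26
= 5(y² + 18·y) + 26    [factor out 5 from the y-terms]
= 5(y² + 18·y + 81 − 81) + 26    [add and subtract 81 inside the bracket]
= 5(y + 9)² − 405 + 26    [perfect-square identity]
= 5(y + 9)² − 379    [combine constants]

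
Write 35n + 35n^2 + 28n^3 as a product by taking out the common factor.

35n + 35n^2 + 28n^3
= 7(5n + 5n^2 + 4n^3)    [factor out 7]
= 7n(5 + 5n + 4n^2)    [factor out n]

7n(5 + 5n + 4n^2)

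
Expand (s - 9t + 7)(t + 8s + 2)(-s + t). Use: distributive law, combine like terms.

79s²t - 62st² - 8s³ - 58s² + 69st - 9t³ - 11t² - 14s + 14t

(s - 9t + 7)(t + 8s + 2)(-s + t)
= (st + 8s² + 2s - 9t² - 72st - 18t + 7t + 56s + 14)(-s + t)    [distributive law]
= (-71st + 8s² + 58s - 9t² - 11t + 14)(-s + t)    [combine like terms]
= 71s²t - 71st² - 8s³ + 8s²t - 58s² + 58st + 9st² - 9t³ + 11st - 11t² - 14s + 14t    [distributive law]
= 79s²t - 62st² - 8s³ - 58s² + 69st - 9t³ - 11t² - 14s + 14t    [combine like terms]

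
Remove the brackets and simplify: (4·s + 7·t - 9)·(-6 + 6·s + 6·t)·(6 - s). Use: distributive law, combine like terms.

-522·s + 222·s^2 - 24·s^3 + 492·s·t - 66·s^2·t - 576·t + 252·t^2 - 42·s·t^2 + 324

(4·s + 7·t - 9)·(-6 + 6·s + 6·t)·(6 - s)
= (-24·s + 24·s^2 + 24·s·t - 42·t + 42·s·t + 42·t^2 + 54 - 54·s - 54·t)·(6 - s)    [distributive law]
= (-78·s + 24·s^2 + 66·s·t - 96·t + 42·t^2 + 54)·(6 - s)    [combine like terms]
= -468·s + 78·s^2 + 144·s^2 - 24·s^3 + 396·s·t - 66·s^2·t - 576·t + 96·s·t + 252·t^2 - 42·s·t^2 + 324 - 54·s    [distributive law]
= -522·s + 222·s^2 - 24·s^3 + 492·s·t - 66·s^2·t - 576·t + 252·t^2 - 42·s·t^2 + 324    [combine like terms]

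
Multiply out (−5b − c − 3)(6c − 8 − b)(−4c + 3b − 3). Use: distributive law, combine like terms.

98bc^2 − 107b^2c − 115bc + 114b^2 − 57b + 15b^3 + 24c^3 + 58c^2 − 66c − 72

(−5b − c − 3)(6c − 8 − b)(−4c + 3b − 3)
= (−30bc + 40b + 5b^2 − 6c^2 + 8c + bc − 18c + 24 + 3b)(−4c + 3b − 3)    [distributive law]
= (−29bc + 43b + 5b^2 − 6c^2 − 10c + 24)(−4c + 3b − 3)    [combine like terms]
= 116bc^2 − 87b^2c + 87bc − 172bc + 129b^2 − 129b − 20b^2c + 15b^3 − 15b^2 + 24c^3 − 18bc^2 + 18c^2 + 40c^2 − 30bc + 30c − 96c + 72b − 72    [distributive law]
= 98bc^2 − 107b^2c − 115bc + 114b^2 − 57b + 15b^3 + 24c^3 + 58c^2 − 66c − 72    [combine like terms]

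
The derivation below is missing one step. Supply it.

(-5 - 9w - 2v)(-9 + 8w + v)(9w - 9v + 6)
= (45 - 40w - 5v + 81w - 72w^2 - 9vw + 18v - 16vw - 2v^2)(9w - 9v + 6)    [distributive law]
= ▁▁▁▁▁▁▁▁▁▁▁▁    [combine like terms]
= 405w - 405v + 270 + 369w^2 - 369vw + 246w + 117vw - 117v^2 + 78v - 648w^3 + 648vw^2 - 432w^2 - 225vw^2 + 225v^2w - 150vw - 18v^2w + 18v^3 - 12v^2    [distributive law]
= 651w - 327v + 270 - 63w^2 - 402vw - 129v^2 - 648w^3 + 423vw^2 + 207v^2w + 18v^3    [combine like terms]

Applying combine like terms to the line above:

(45 + 41w + 13v - 72w^2 - 25vw - 2v^2)(9w - 9v + 6)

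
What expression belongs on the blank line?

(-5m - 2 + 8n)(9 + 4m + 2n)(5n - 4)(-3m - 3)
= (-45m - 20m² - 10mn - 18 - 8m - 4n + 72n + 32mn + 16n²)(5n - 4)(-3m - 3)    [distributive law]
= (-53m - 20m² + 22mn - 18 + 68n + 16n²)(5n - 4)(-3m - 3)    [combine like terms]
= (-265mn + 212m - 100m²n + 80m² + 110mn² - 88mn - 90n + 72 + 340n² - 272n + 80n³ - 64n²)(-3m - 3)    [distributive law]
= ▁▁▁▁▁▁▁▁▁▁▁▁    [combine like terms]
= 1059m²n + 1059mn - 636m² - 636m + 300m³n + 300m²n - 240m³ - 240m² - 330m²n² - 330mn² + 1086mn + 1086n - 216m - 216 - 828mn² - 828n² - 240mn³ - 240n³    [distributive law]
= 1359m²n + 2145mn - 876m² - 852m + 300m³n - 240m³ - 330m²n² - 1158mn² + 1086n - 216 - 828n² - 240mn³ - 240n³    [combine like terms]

Applying combine like terms to the line above:

(-353mn + 212m - 100m²n + 80m² + 110mn² - 362n + 72 + 276n² + 80n³)(-3m - 3)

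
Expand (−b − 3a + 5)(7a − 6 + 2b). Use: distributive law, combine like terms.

(−b − 3a + 5)(7a − 6 + 2b)
= −7ab + 6b − 2b^2 − 21a^2 + 18a − 6ab + 35a − 30 + 10b    [distributive law]
= −13ab + 16b − 2b^2 − 21a^2 + 53a − 30    [combine like terms]

−13ab + 16b − 2b^2 − 21a^2 + 53a − 30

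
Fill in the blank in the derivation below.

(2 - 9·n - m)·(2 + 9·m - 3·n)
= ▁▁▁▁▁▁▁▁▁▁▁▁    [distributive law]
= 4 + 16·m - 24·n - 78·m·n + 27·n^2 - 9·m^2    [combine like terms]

Applying distributive law to the line above:

4 + 18·m - 6·n - 18·n - 81·m·n + 27·n^2 - 2·m - 9·m^2 + 3·m·n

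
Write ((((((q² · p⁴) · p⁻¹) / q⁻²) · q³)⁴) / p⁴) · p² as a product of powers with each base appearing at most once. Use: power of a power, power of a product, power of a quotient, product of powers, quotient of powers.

p¹⁰q²⁸

((((((q² · p⁴) · p⁻¹) / q⁻²) · q³)⁴) / p⁴) · p²
= ((((((q² · p⁴) · p⁻¹) / q⁻²)⁴) · ((q³)⁴)) / p⁴) · p²    [power of a product]
= ((((((q² · p⁴) · p⁻¹)⁴) / ((q⁻²)⁴)) · ((q³)⁴)) / p⁴) · p²    [power of a quotient]
= ((((((q² · p⁴)⁴) · ((p⁻¹)⁴)) / ((q⁻²)⁴)) · ((q³)⁴)) / p⁴) · p²    [power of a product]
= (((((((q²)⁴) · ((p⁴)⁴)) · ((p⁻¹)⁴)) / ((q⁻²)⁴)) · ((q³)⁴)) / p⁴) · p²    [power of a product]
= (((((q⁸ · ((p⁴)⁴)) · ((p⁻¹)⁴)) / ((q⁻²)⁴)) · ((q³)⁴)) / p⁴) · p²    [power of a power]
= (((((q⁸ · p¹⁶) · ((p⁻¹)⁴)) / ((q⁻²)⁴)) · ((q³)⁴)) / p⁴) · p²    [power of a power]
= (((((q⁸ · p¹⁶) · p⁻⁴) / ((q⁻²)⁴)) · ((q³)⁴)) / p⁴) · p²    [power of a power]
= (((((q⁸ · p¹⁶) · p⁻⁴) / q⁻⁸) · ((q³)⁴)) / p⁴) · p²    [power of a power]
= (((((q⁸ · p¹⁶) · p⁻⁴) / q⁻⁸) · q¹²) / p⁴) · p²    [power of a power]
= p¹⁰q²⁸    [quotient of powers; product of powers]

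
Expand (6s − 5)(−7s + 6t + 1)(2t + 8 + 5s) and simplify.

(6s − 5)(−7s + 6t + 1)(2t + 8 + 5s)
= (−42s² + 36st + 6s + 35s − 30t − 5)(2t + 8 + 5s)    [distributive law]
= (−42s² + 36st + 41s − 30t − 5)(2t + 8 + 5s)    [combine like terms]
= −84s²t − 336s² − 210s³ + 72st² + 288st + 180s²t + 82st + 328s + 205s² − 60t² − 240t − 150st − 10t − 40 − 25s    [distributive law]
= 96s²t − 131s² − 210s³ + 72st² + 220st + 303s − 60t² − 250t − 40    [combine like terms]

96s²t − 131s² − 210s³ + 72st² + 220st + 303s − 60t² − 250t − 40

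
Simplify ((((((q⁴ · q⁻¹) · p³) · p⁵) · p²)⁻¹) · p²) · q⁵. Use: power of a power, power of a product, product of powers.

p⁻⁸·q²

((((((q⁴ · q⁻¹) · p³) · p⁵) · p²)⁻¹) · p²) · q⁵
= ((((((q⁴ · q⁻¹) · p³) · p⁵)⁻¹) · ((p²)⁻¹)) · p²) · q⁵    [power of a product]
= ((((((q⁴ · q⁻¹) · p³)⁻¹) · ((p⁵)⁻¹)) · ((p²)⁻¹)) · p²) · q⁵    [power of a product]
= ((((((q⁴ · q⁻¹)⁻¹) · ((p³)⁻¹)) · ((p⁵)⁻¹)) · ((p²)⁻¹)) · p²) · q⁵    [power of a product]
= (((((((q⁴)⁻¹) · ((q⁻¹)⁻¹)) · ((p³)⁻¹)) · ((p⁵)⁻¹)) · ((p²)⁻¹)) · p²) · q⁵    [power of a product]
= (((((q⁻⁴ · ((q⁻¹)⁻¹)) · ((p³)⁻¹)) · ((p⁵)⁻¹)) · ((p²)⁻¹)) · p²) · q⁵    [power of a power]
= (((((q⁻⁴ · q) · ((p³)⁻¹)) · ((p⁵)⁻¹)) · ((p²)⁻¹)) · p²) · q⁵    [power of a power]
= ((((q⁻³ · ((p³)⁻¹)) · ((p⁵)⁻¹)) · ((p²)⁻¹)) · p²) · q⁵    [product of powers]
= ((((q⁻³ · p⁻³) · ((p⁵)⁻¹)) · ((p²)⁻¹)) · p²) · q⁵    [power of a power]
= ((((q⁻³ · p⁻³) · p⁻⁵) · ((p²)⁻¹)) · p²) · q⁵    [power of a power]
= ((((q⁻³ · p⁻³) · p⁻⁵) · p⁻²) · p²) · q⁵    [power of a power]
= p⁻⁸·q²    [product of powers]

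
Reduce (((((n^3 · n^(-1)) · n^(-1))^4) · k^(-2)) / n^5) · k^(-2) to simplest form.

k^(-4)n^(-1)

(((((n^3 · n^(-1)) · n^(-1))^4) · k^(-2)) / n^5) · k^(-2)
= (((((n^3 · n^(-1))^4) · ((n^(-1))^4)) · k^(-2)) / n^5) · k^(-2)    [power of a product]
= ((((((n^3)^4) · ((n^(-1))^4)) · ((n^(-1))^4)) · k^(-2)) / n^5) · k^(-2)    [power of a product]
= ((((n^12 · ((n^(-1))^4)) · ((n^(-1))^4)) · k^(-2)) / n^5) · k^(-2)    [power of a power]
= ((((n^12 · n^(-4)) · ((n^(-1))^4)) · k^(-2)) / n^5) · k^(-2)    [power of a power]
= (((n^8 · ((n^(-1))^4)) · k^(-2)) / n^5) · k^(-2)    [product of powers]
= (((n^8 · n^(-4)) · k^(-2)) / n^5) · k^(-2)    [power of a power]
= ((n^4 · k^(-2)) / n^5) · k^(-2)    [product of powers]
= k^(-4)n^(-1)    [quotient of powers; product of powers]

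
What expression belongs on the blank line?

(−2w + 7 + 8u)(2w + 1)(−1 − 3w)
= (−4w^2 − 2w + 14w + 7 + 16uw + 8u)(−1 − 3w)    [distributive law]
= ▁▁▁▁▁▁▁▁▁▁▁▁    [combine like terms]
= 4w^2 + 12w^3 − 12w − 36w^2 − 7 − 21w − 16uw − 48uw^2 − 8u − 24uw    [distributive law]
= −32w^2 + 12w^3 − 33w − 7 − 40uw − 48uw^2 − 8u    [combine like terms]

Applying combine like terms to the line above:

(−4w^2 + 12w + 7 + 16uw + 8u)(−1 − 3w)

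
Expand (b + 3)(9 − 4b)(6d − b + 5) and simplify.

(b + 3)(9 − 4b)(6d − b + 5)
= (9b − 4b^2 + 27 − 12b)(6d − b + 5)    [distributive law]
= (−3b − 4b^2 + 27)(6d − b + 5)    [combine like terms]
= −18bd + 3b^2 − 15b − 24b^2d + 4b^3 − 20b^2 + 162d − 27b + 135    [distributive law]
= −18bd − 17b^2 − 42b − 24b^2d + 4b^3 + 162d + 135    [combine like terms]

−18bd − 17b^2 − 42b − 24b^2d + 4b^3 + 162d + 135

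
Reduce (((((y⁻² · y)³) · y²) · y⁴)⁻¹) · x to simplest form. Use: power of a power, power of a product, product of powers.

xy⁻³

(((((y⁻² · y)³) · y²) · y⁴)⁻¹) · x
= (((((y⁻² · y)³) · y²)⁻¹) · ((y⁴)⁻¹)) · x    [power of a product]
= (((((y⁻² · y)³)⁻¹) · ((y²)⁻¹)) · ((y⁴)⁻¹)) · x    [power of a product]
= ((((y⁻² · y)⁻³) · ((y²)⁻¹)) · ((y⁴)⁻¹)) · x    [power of a power]
= (((((y⁻²)⁻³) · (y⁻³)) · ((y²)⁻¹)) · ((y⁴)⁻¹)) · x    [power of a product]
= (((y⁶ · (y⁻³)) · ((y²)⁻¹)) · ((y⁴)⁻¹)) · x    [power of a power]
= ((y³ · ((y²)⁻¹)) · ((y⁴)⁻¹)) · x    [product of powers]
= ((y³ · y⁻²) · ((y⁴)⁻¹)) · x    [power of a power]
= (y · ((y⁴)⁻¹)) · x    [product of powers]
= (y · y⁻⁴) · x    [power of a power]
= y⁻³ · x    [product of powers]
= xy⁻³    [rearrange]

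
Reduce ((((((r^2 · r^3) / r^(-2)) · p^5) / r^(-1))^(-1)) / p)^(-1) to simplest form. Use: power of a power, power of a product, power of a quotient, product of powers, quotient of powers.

((((((r^2 · r^3) / r^(-2)) · p^5) / r^(-1))^(-1)) / p)^(-1)
= ((((((r^2 · r^3) / r^(-2)) · p^5) / r^(-1))^(-1))^(-1)) / (p^(-1))    [power of a quotient]
= (((((r^2 · r^3) / r^(-2)) · p^5) / r^(-1))^1) / (p^(-1))    [power of a power]
= (((((r^2 · r^3) / r^(-2)) · p^5)^1) / ((r^(-1))^1)) / (p^(-1))    [power of a quotient]
= (((((r^2 · r^3) / r^(-2))^1) · ((p^5)^1)) / ((r^(-1))^1)) / (p^(-1))    [power of a product]
= (((((r^2 · r^3)^1) / ((r^(-2))^1)) · ((p^5)^1)) / ((r^(-1))^1)) / (p^(-1))    [power of a quotient]
= ((((((r^2)^1) · ((r^3)^1)) / ((r^(-2))^1)) · ((p^5)^1)) / ((r^(-1))^1)) / (p^(-1))    [power of a product]
= ((((r^2 · ((r^3)^1)) / ((r^(-2))^1)) · ((p^5)^1)) / ((r^(-1))^1)) / (p^(-1))    [power of a power]
= ((((r^2 · r^3) / ((r^(-2))^1)) · ((p^5)^1)) / ((r^(-1))^1)) / (p^(-1))    [power of a power]
= (((r^5 / ((r^(-2))^1)) · ((p^5)^1)) / ((r^(-1))^1)) / (p^(-1))    [product of powers]
= (((r^5 / r^(-2)) · ((p^5)^1)) / ((r^(-1))^1)) / (p^(-1))    [power of a power]
= ((r^7 · ((p^5)^1)) / ((r^(-1))^1)) / (p^(-1))    [quotient of powers]
= ((r^7 · p^5) / ((r^(-1))^1)) / (p^(-1))    [power of a power]
= ((r^7 · p^5) / r^(-1)) / (p^(-1))    [power of a power]
= p^6r^8    [quotient of powers]

p^6r^8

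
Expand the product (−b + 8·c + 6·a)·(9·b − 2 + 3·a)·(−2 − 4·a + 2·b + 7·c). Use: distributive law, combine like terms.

(−b + 8·c + 6·a)·(9·b − 2 + 3·a)·(−2 − 4·a + 2·b + 7·c)
= (−9·b² + 2·b − 3·a·b + 72·b·c − 16·c + 24·a·c + 54·a·b − 12·a + 18·a²)·(−2 − 4·a + 2·b + 7·c)    [distributive law]
= (−9·b² + 2·b + 51·a·b + 72·b·c − 16·c + 24·a·c − 12·a + 18·a²)·(−2 − 4·a + 2·b + 7·c)    [combine like terms]
= 18·b² + 36·a·b² − 18·b³ − 63·b²·c − 4·b − 8·a·b + 4·b² + 14·b·c − 102·a·b − 204·a²·b + 102·a·b² + 357·a·b·c − 144·b·c − 288·a·b·c + 144·b²·c + 504·b·c² + 32·c + 64·a·c − 32·b·c − 112·c² − 48·a·c − 96·a²·c + 48·a·b·c + 168·a·c² + 24·a + 48·a² − 24·a·b − 84·a·c − 36·a² − 72·a³ + 36·a²·b + 126·a²·c    [distributive law]
= 22·b² + 138·a·b² − 18·b³ + 81·b²·c − 4·b − 134·a·b − 162·b·c − 168·a²·b + 117·a·b·c + 504·b·c² + 32·c − 68·a·c − 112·c² + 30·a²·c + 168·a·c² + 24·a + 12·a² − 72·a³    [combine like terms]

22·b² + 138·a·b² − 18·b³ + 81·b²·c − 4·b − 134·a·b − 162·b·c − 168·a²·b + 117·a·b·c + 504·b·c² + 32·c − 68·a·c − 112·c² + 30·a²·c + 168·a·c² + 24·a + 12·a² − 72·a³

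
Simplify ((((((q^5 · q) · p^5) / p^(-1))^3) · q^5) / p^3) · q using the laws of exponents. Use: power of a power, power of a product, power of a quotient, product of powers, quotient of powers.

((((((q^5 · q) · p^5) / p^(-1))^3) · q^5) / p^3) · q
= ((((((q^5 · q) · p^5)^3) / ((p^(-1))^3)) · q^5) / p^3) · q    [power of a quotient]
= ((((((q^5 · q)^3) · ((p^5)^3)) / ((p^(-1))^3)) · q^5) / p^3) · q    [power of a product]
= (((((((q^5)^3) · (q^3)) · ((p^5)^3)) / ((p^(-1))^3)) · q^5) / p^3) · q    [power of a product]
= (((((q^15 · (q^3)) · ((p^5)^3)) / ((p^(-1))^3)) · q^5) / p^3) · q    [power of a power]
= ((((q^18 · ((p^5)^3)) / ((p^(-1))^3)) · q^5) / p^3) · q    [product of powers]
= ((((q^18 · p^15) / ((p^(-1))^3)) · q^5) / p^3) · q    [power of a power]
= ((((q^18 · p^15) / p^(-3)) · q^5) / p^3) · q    [power of a power]
= p^15·q^24    [quotient of powers; product of powers]

p^15·q^24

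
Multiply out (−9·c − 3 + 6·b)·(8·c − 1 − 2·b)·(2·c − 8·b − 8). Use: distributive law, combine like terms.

(−9·c − 3 + 6·b)·(8·c − 1 − 2·b)·(2·c − 8·b − 8)
= (−72·c² + 9·c + 18·b·c − 24·c + 3 + 6·b + 48·b·c − 6·b − 12·b²)·(2·c − 8·b − 8)    [distributive law]
= (−72·c² − 15·c + 66·b·c + 3 − 12·b²)·(2·c − 8·b − 8)    [combine like terms]
= −144·c³ + 576·b·c² + 576·c² − 30·c² + 120·b·c + 120·c + 132·b·c² − 528·b²·c − 528·b·c + 6·c − 24·b − 24 − 24·b²·c + 96·b³ + 96·b²    [distributive law]
= −144·c³ + 708·b·c² + 546·c² − 408·b·c + 126·c − 552·b²·c − 24·b − 24 + 96·b³ + 96·b²    [combine like terms]

−144·c³ + 708·b·c² + 546·c² − 408·b·c + 126·c − 552·b²·c − 24·b − 24 + 96·b³ + 96·b²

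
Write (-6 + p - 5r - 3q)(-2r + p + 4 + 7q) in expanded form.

-8r - 2p - 24 - 54q - 7pr + p^2 + 4pq + 10r^2 - 29qr - 21q^2

(-6 + p - 5r - 3q)(-2r + p + 4 + 7q)
= 12r - 6p - 24 - 42q - 2pr + p^2 + 4p + 7pq + 10r^2 - 5pr - 20r - 35qr + 6qr - 3pq - 12q - 21q^2    [distributive law]
= -8r - 2p - 24 - 54q - 7pr + p^2 + 4pq + 10r^2 - 29qr - 21q^2    [combine like terms]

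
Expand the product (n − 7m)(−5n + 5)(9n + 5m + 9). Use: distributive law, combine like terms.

−45n^3 + 290mn^2 + 25mn + 45n + 175m^2n − 175m^2 − 315m

(n − 7m)(−5n + 5)(9n + 5m + 9)
= (−5n^2 + 5n + 35mn − 35m)(9n + 5m + 9)    [distributive law]
= −45n^3 − 25mn^2 − 45n^2 + 45n^2 + 25mn + 45n + 315mn^2 + 175m^2n + 315mn − 315mn − 175m^2 − 315m    [distributive law]
= −45n^3 + 290mn^2 + 25mn + 45n + 175m^2n − 175m^2 − 315m    [combine like terms]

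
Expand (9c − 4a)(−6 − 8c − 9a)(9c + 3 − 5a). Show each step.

−702c^2 − 162c + 339ac − 648c^3 − 81ac^2 + 569a^2c + 72a − 12a^2 − 180a^3

(9c − 4a)(−6 − 8c − 9a)(9c + 3 − 5a)
= (−54c − 72c^2 − 81ac + 24a + 32ac + 36a^2)(9c + 3 − 5a)    [distributive law]
= (−54c − 72c^2 − 49ac + 24a + 36a^2)(9c + 3 − 5a)    [combine like terms]
= −486c^2 − 162c + 270ac − 648c^3 − 216c^2 + 360ac^2 − 441ac^2 − 147ac + 245a^2c + 216ac + 72a − 120a^2 + 324a^2c + 108a^2 − 180a^3    [distributive law]
= −702c^2 − 162c + 339ac − 648c^3 − 81ac^2 + 569a^2c + 72a − 12a^2 − 180a^3    [combine like terms]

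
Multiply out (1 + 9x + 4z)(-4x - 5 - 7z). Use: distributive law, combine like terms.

-49x - 5 - 27z - 36x^2 - 79xz - 28z^2

(1 + 9x + 4z)(-4x - 5 - 7z)
= -4x - 5 - 7z - 36x^2 - 45x - 63xz - 16xz - 20z - 28z^2    [distributive law]
= -49x - 5 - 27z - 36x^2 - 79xz - 28z^2    [combine like terms]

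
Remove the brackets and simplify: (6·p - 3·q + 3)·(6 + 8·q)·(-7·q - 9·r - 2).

(6·p - 3·q + 3)·(6 + 8·q)·(-7·q - 9·r - 2)
= (36·p + 48·p·q - 18·q - 24·q^2 + 18 + 24·q)·(-7·q - 9·r - 2)    [distributive law]
= (36·p + 48·p·q + 6·q - 24·q^2 + 18)·(-7·q - 9·r - 2)    [combine like terms]
= -252·p·q - 324·p·r - 72·p - 336·p·q^2 - 432·p·q·r - 96·p·q - 42·q^2 - 54·q·r - 12·q + 168·q^3 + 216·q^2·r + 48·q^2 - 126·q - 162·r - 36    [distributive law]
= -348·p·q - 324·p·r - 72·p - 336·p·q^2 - 432·p·q·r + 6·q^2 - 54·q·r - 138·q + 168·q^3 + 216·q^2·r - 162·r - 36    [combine like terms]

-348·p·q - 324·p·r - 72·p - 336·p·q^2 - 432·p·q·r + 6·q^2 - 54·q·r - 138·q + 168·q^3 + 216·q^2·r - 162·r - 36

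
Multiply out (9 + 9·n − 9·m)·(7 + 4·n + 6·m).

63 + 99·n − 9·m + 36·n^2 + 18·m·n − 54·m^2

(9 + 9·n − 9·m)·(7 + 4·n + 6·m)
= 63 + 36·n + 54·m + 63·n + 36·n^2 + 54·m·n − 63·m − 36·m·n − 54·m^2    [distributive law]
= 63 + 99·n − 9·m + 36·n^2 + 18·m·n − 54·m^2    [combine like terms]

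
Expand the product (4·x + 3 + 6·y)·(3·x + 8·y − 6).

12·x^2 + 50·x·y − 15·x − 12·y − 18 + 48·y^2

(4·x + 3 + 6·y)·(3·x + 8·y − 6)
= 12·x^2 + 32·x·y − 24·x + 9·x + 24·y − 18 + 18·x·y + 48·y^2 − 36·y    [distributive law]
= 12·x^2 + 50·x·y − 15·x − 12·y − 18 + 48·y^2    [combine like terms]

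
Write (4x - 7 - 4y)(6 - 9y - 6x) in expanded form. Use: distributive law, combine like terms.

(4x - 7 - 4y)(6 - 9y - 6x)
= 24x - 36xy - 24x^2 - 42 + 63y + 42x - 24y + 36y^2 + 24xy    [distributive law]
= 66x - 12xy - 24x^2 - 42 + 39y + 36y^2    [combine like terms]

66x - 12xy - 24x^2 - 42 + 39y + 36y^2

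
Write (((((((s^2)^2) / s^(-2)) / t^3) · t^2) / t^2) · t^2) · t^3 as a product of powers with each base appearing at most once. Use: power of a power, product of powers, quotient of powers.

(((((((s^2)^2) / s^(-2)) / t^3) · t^2) / t^2) · t^2) · t^3
= (((((s^4 / s^(-2)) / t^3) · t^2) / t^2) · t^2) · t^3    [power of a power]
= ((((s^6 / t^3) · t^2) / t^2) · t^2) · t^3    [quotient of powers]
= s^6t^2    [quotient of powers; product of powers]

s^6t^2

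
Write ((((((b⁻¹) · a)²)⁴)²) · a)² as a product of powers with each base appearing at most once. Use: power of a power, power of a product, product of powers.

((((((b⁻¹) · a)²)⁴)²) · a)²
= ((((((b⁻¹) · a)²)⁴)²)²) · (a²)    [power of a product]
= (((((b⁻¹) · a)²)⁴)⁴) · (a²)    [power of a power]
= ((((b⁻¹) · a)²)¹⁶) · (a²)    [power of a power]
= (((b⁻¹) · a)³²) · (a²)    [power of a power]
= (((b⁻¹)³²) · (a³²)) · (a²)    [power of a product]
= ((b⁻³²) · (a³²)) · (a²)    [power of a power]
= a³⁴b⁻³²    [product of powers]

a³⁴b⁻³²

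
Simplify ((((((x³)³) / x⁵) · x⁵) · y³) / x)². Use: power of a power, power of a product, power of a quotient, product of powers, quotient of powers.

x¹⁶·y⁶

((((((x³)³) / x⁵) · x⁵) · y³) / x)²
= ((((((x³)³) / x⁵) · x⁵) · y³)²) / (x²)    [power of a quotient]
= ((((((x³)³) / x⁵) · x⁵)²) · ((y³)²)) / (x²)    [power of a product]
= ((((((x³)³) / x⁵)²) · ((x⁵)²)) · ((y³)²)) / (x²)    [power of a product]
= ((((((x³)³)²) / ((x⁵)²)) · ((x⁵)²)) · ((y³)²)) / (x²)    [power of a quotient]
= (((((x³)⁶) / ((x⁵)²)) · ((x⁵)²)) · ((y³)²)) / (x²)    [power of a power]
= (((x¹⁸ / ((x⁵)²)) · ((x⁵)²)) · ((y³)²)) / (x²)    [power of a power]
= (((x¹⁸ / x¹⁰) · ((x⁵)²)) · ((y³)²)) / (x²)    [power of a power]
= ((x⁸ · ((x⁵)²)) · ((y³)²)) / (x²)    [quotient of powers]
= ((x⁸ · x¹⁰) · ((y³)²)) / (x²)    [power of a power]
= (x¹⁸ · ((y³)²)) / (x²)    [product of powers]
= (x¹⁸ · y⁶) / (x²)    [power of a power]
= x¹⁶·y⁶    [quotient of powers]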